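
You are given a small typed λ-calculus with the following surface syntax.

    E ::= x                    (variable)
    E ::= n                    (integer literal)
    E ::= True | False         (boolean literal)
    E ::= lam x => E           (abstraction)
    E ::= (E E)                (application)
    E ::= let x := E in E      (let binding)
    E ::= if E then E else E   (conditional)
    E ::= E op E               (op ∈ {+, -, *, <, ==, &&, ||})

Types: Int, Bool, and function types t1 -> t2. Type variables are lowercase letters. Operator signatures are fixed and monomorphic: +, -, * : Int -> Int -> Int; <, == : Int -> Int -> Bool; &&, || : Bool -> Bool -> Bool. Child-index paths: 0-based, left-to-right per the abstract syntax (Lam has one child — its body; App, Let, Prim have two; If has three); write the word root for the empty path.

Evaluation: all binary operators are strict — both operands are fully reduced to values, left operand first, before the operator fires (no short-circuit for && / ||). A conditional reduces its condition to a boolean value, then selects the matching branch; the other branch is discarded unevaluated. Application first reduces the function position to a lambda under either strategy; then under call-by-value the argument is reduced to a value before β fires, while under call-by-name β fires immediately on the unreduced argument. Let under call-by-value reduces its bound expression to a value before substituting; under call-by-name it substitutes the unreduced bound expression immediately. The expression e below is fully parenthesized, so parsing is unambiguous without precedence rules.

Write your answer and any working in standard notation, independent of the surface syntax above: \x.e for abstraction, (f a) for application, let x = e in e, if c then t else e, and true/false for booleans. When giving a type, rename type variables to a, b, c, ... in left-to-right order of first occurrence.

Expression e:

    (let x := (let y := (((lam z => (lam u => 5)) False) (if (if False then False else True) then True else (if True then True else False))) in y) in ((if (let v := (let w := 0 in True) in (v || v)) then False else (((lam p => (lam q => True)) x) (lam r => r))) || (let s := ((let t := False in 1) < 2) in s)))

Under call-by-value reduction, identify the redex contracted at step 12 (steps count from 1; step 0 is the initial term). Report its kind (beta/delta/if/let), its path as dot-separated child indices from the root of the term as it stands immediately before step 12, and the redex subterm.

Answer: delta at 1.0 : (1 < 2)

Working:
step 0: (let x = (let y = (((\z.(\u.5)) false) (if (if false then false else true) then true else (if true then true else false))) in y) in ((if (let v = (let w = 0 in true) in (v || v)) then false else (((\p.(\q.true)) x) (\r.r))) || (let s = ((let t = false in 1) < 2) in s)))
step 1: [beta@0.0.0] (let x = (let y = ((\u.5) (if (if false then false else true) then true else (if true then true else false))) in y) in ((if (let v = (let w = 0 in true) in (v || v)) then false else (((\p.(\q.true)) x) (\r.r))) || (let s = ((let t = false in 1) < 2) in s)))
step 2: [if@0.0.1.0] (let x = (let y = ((\u.5) (if true then true else (if true then true else false))) in y) in ((if (let v = (let w = 0 in true) in (v || v)) then false else (((\p.(\q.true)) x) (\r.r))) || (let s = ((let t = false in 1) < 2) in s)))
step 3: [if@0.0.1] (let x = (let y = ((\u.5) true) in y) in ((if (let v = (let w = 0 in true) in (v || v)) then false else (((\p.(\q.true)) x) (\r.r))) || (let s = ((let t = false in 1) < 2) in s)))
step 4: [beta@0.0] (let x = (let y = 5 in y) in ((if (let v = (let w = 0 in true) in (v || v)) then false else (((\p.(\q.true)) x) (\r.r))) || (let s = ((let t = false in 1) < 2) in s)))
step 5: [let@0] (let x = 5 in ((if (let v = (let w = 0 in true) in (v || v)) then false else (((\p.(\q.true)) x) (\r.r))) || (let s = ((let t = false in 1) < 2) in s)))
step 6: [let@root] ((if (let v = (let w = 0 in true) in (v || v)) then false else (((\p.(\q.true)) 5) (\r.r))) || (let s = ((let t = false in 1) < 2) in s))
step 7: [let@0.0.0] ((if (let v = true in (v || v)) then false else (((\p.(\q.true)) 5) (\r.r))) || (let s = ((let t = false in 1) < 2) in s))
step 8: [let@0.0] ((if (true || true) then false else (((\p.(\q.true)) 5) (\r.r))) || (let s = ((let t = false in 1) < 2) in s))
step 9: [delta@0.0] ((if true then false else (((\p.(\q.true)) 5) (\r.r))) || (let s = ((let t = false in 1) < 2) in s))
step 10: [if@0] (false || (let s = ((let t = false in 1) < 2) in s))
step 11: [let@1.0.0] (false || (let s = (1 < 2) in s))
step 12: [delta@1.0] (false || (let s = true in s))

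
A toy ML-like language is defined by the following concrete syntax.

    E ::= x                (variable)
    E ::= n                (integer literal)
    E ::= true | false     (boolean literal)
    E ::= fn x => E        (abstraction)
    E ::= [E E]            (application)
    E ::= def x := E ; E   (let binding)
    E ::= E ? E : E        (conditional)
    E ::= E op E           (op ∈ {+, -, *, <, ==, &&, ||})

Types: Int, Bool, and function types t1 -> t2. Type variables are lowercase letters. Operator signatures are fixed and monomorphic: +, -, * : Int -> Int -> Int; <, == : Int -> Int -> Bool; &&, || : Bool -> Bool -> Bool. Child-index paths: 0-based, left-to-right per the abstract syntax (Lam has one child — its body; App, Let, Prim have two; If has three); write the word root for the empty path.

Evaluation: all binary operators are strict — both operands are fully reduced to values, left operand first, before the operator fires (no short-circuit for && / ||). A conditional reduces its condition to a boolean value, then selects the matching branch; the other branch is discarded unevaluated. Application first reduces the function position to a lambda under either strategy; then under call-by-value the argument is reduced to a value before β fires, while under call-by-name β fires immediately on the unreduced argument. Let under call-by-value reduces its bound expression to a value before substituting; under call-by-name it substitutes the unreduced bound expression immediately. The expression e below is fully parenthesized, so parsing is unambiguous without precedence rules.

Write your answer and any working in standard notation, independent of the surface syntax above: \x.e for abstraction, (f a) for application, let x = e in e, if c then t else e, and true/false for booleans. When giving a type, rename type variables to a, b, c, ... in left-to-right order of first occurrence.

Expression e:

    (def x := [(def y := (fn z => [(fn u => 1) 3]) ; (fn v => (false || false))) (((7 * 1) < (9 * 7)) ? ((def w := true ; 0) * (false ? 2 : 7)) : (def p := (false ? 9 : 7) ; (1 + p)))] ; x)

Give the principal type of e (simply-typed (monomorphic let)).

Derivation:
\u._ : b -> Int
  unify b -> Int ~ Int -> c
  unify b ~ Int
  unify Int ~ c
_ _ : Int
\z._ : a -> Int
let y : a -> Int
  unify Bool ~ Bool
  unify Bool ~ Bool
\v._ : d -> Bool
  unify Int ~ Int
  unify Int ~ Int
  unify Int ~ Int
  unify Int ~ Int
  unify Int ~ Int
  unify Int ~ Int
  unify Bool ~ Bool
let w : Bool
  unify Int ~ Int
  unify Bool ~ Bool
  unify Int ~ Int
  unify Int ~ Int
  unify Bool ~ Bool
  unify Int ~ Int
let p : Int
  unify Int ~ Int
p : Int
  unify Int ~ Int
  unify Int ~ Int
  unify d -> Bool ~ Int -> e
  unify d ~ Int
  unify Bool ~ e
_ _ : Bool
let x : Bool
x : Bool

Answer: Bool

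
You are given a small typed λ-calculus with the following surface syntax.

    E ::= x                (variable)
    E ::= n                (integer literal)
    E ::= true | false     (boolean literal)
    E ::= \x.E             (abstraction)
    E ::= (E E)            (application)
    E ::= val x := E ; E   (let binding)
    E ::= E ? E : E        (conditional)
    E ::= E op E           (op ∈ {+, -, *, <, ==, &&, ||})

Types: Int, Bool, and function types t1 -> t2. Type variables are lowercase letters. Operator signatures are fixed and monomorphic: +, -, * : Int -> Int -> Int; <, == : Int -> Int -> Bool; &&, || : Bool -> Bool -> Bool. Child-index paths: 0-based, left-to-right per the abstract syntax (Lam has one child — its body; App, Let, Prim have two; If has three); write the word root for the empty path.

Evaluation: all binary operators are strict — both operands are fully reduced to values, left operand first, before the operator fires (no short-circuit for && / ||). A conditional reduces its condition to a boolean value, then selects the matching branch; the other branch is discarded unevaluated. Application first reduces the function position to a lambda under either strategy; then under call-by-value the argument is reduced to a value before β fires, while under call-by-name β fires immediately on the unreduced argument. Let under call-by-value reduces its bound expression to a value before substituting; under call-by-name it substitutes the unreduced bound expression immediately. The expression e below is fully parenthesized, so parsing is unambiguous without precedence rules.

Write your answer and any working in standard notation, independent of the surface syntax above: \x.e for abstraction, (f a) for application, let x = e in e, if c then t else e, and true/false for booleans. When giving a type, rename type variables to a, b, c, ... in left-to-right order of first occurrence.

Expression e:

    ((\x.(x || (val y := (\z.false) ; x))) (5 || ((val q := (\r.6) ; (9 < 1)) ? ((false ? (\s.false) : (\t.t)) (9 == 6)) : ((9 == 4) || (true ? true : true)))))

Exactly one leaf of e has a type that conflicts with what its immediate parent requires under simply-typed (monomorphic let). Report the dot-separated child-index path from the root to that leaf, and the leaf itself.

Answer: 1.0 : 5

Derivation:
x : a
  unify a ~ Bool
\z._ : b -> Bool
let y : b -> Bool
x : Bool
  unify Bool ~ Bool
\x._ : Bool -> Bool
  unify Int ~ Bool
  FAIL: mismatch Int ~ Bool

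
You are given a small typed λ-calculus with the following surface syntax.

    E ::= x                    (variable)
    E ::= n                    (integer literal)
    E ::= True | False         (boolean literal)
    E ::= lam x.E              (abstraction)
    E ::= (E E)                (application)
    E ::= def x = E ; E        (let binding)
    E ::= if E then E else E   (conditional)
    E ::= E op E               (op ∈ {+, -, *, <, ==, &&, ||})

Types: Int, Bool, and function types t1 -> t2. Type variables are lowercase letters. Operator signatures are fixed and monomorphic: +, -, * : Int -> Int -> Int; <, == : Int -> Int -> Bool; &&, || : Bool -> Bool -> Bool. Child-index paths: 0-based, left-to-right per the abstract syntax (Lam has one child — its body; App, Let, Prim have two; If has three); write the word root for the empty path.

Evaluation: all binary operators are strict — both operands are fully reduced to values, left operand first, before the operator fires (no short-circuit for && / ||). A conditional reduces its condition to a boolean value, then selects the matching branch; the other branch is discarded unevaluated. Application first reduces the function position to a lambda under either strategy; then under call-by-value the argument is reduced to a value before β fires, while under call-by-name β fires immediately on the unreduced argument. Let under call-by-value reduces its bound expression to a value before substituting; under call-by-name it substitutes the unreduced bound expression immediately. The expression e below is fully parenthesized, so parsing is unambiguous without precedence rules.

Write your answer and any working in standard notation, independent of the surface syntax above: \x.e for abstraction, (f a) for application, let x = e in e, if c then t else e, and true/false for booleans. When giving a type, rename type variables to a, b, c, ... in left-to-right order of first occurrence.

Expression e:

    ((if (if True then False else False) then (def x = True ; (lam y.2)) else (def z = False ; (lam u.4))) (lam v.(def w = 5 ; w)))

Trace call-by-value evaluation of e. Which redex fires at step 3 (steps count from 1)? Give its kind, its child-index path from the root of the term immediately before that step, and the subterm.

Answer: let at 0 : (let z = false in (\u.4))

Derivation:
step 0: ((if (if true then false else false) then (let x = true in (\y.2)) else (let z = false in (\u.4))) (\v.(let w = 5 in w)))
step 1: [if@0.0] ((if false then (let x = true in (\y.2)) else (let z = false in (\u.4))) (\v.(let w = 5 in w)))
step 2: [if@0] ((let z = false in (\u.4)) (\v.(let w = 5 in w)))
step 3: [let@0] ((\u.4) (\v.(let w = 5 in w)))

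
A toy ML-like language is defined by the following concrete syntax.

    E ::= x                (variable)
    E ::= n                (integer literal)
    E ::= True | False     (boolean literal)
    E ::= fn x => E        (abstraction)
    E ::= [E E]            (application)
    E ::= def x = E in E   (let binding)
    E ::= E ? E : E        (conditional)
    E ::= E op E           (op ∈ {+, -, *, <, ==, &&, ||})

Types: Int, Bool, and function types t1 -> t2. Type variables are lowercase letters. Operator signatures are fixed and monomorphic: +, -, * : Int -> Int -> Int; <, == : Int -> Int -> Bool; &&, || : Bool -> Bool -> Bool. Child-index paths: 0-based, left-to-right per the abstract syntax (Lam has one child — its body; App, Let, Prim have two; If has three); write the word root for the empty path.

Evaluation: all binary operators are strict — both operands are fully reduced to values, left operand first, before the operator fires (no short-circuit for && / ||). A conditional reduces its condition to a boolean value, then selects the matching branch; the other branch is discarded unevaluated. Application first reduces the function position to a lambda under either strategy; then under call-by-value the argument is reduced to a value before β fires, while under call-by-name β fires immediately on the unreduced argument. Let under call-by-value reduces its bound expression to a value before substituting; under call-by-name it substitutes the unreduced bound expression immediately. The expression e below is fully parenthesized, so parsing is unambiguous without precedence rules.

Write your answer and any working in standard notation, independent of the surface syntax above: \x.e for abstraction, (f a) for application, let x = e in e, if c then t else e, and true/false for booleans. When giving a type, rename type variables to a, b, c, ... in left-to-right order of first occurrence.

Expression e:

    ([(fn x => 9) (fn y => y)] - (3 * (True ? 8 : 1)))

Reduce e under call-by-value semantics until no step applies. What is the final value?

Trace:
step 0: (((\x.9) (\y.y)) - (3 * (if true then 8 else 1)))
step 1: [beta@0] (9 - (3 * (if true then 8 else 1)))
step 2: [if@1.1] (9 - (3 * 8))
step 3: [delta@1] (9 - 24)
step 4: [delta@root] -15

Answer: -15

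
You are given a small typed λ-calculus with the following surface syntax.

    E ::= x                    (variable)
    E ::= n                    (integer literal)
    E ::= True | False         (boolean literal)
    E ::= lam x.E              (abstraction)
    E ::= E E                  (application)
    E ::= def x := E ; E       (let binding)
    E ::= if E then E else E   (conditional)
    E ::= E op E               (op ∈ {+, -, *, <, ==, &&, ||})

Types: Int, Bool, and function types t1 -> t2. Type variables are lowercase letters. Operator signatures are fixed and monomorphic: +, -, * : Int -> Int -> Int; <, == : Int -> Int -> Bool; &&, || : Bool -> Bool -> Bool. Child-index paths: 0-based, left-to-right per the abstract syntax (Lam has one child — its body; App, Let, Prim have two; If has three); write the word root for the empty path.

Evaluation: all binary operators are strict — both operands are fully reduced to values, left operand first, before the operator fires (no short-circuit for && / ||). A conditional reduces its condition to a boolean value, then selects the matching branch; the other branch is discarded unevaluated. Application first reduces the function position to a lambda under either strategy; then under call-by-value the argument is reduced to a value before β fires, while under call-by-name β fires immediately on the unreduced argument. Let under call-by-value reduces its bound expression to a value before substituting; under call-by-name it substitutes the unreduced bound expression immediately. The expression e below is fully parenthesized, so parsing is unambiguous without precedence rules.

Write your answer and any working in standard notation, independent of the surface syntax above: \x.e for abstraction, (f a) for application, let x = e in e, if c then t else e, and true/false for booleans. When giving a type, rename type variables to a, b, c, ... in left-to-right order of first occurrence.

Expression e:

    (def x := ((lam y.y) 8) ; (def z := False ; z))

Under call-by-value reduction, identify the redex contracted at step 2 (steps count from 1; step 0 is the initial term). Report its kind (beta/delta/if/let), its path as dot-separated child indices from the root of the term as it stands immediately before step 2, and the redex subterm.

Derivation:
step 0: (let x = ((\y.y) 8) in (let z = false in z))
step 1: [beta@0] (let x = 8 in (let z = false in z))
step 2: [let@root] (let z = false in z)

Answer: let at root : (let x = 8 in (let z = false in z))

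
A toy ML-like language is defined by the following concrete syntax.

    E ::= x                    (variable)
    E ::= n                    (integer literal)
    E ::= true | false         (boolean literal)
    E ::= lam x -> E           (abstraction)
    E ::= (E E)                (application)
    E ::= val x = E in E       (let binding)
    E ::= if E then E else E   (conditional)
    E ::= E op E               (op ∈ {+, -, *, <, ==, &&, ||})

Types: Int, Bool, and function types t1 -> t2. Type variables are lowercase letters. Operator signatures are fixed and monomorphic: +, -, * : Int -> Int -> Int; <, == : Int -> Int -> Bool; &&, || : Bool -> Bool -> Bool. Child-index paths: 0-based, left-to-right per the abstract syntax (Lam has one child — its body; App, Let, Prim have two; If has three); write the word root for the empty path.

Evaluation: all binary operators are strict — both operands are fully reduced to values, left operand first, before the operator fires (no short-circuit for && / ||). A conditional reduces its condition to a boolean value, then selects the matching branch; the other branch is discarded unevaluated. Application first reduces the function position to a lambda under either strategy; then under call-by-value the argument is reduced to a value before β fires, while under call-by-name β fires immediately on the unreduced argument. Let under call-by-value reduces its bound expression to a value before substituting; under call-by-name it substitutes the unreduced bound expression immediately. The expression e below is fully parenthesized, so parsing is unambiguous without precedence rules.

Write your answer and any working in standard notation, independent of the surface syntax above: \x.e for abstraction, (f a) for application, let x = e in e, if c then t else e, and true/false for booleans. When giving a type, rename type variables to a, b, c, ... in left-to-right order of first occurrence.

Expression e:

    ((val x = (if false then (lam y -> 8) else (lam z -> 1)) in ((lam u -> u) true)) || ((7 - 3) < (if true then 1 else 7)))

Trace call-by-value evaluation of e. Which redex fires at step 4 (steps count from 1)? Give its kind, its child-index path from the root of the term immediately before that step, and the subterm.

Trace:
step 0: ((let x = (if false then (\y.8) else (\z.1)) in ((\u.u) true)) || ((7 - 3) < (if true then 1 else 7)))
step 1: [if@0.0] ((let x = (\z.1) in ((\u.u) true)) || ((7 - 3) < (if true then 1 else 7)))
step 2: [let@0] (((\u.u) true) || ((7 - 3) < (if true then 1 else 7)))
step 3: [beta@0] (true || ((7 - 3) < (if true then 1 else 7)))
step 4: [delta@1.0] (true || (4 < (if true then 1 else 7)))

Answer: delta at 1.0 : (7 - 3)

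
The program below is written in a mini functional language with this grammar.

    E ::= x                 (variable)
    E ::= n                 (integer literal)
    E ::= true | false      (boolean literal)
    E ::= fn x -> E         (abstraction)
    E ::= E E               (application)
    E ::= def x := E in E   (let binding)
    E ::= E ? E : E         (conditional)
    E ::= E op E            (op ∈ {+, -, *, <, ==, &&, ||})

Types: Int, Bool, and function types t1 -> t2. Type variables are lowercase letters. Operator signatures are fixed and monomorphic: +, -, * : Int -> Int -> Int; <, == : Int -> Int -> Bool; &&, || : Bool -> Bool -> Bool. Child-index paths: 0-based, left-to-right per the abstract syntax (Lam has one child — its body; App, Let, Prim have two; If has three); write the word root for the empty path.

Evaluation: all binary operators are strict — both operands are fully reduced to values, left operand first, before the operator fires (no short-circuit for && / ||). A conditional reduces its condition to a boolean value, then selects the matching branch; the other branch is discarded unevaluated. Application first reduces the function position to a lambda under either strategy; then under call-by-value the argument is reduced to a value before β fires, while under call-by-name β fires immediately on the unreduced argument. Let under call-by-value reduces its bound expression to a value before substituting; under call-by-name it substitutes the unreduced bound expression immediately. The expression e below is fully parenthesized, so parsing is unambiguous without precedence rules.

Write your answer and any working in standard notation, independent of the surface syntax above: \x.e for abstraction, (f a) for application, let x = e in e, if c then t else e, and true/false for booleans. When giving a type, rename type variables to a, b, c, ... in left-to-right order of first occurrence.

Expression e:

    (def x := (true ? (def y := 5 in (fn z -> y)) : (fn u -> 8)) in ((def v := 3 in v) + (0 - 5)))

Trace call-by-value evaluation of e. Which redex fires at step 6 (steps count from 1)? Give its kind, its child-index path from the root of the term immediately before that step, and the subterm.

Derivation:
step 0: (let x = (if true then (let y = 5 in (\z.y)) else (\u.8)) in ((let v = 3 in v) + (0 - 5)))
step 1: [if@0] (let x = (let y = 5 in (\z.y)) in ((let v = 3 in v) + (0 - 5)))
step 2: [let@0] (let x = (\z.5) in ((let v = 3 in v) + (0 - 5)))
step 3: [let@root] ((let v = 3 in v) + (0 - 5))
step 4: [let@0] (3 + (0 - 5))
step 5: [delta@1] (3 + -5)
step 6: [delta@root] -2

Answer: delta at root : (3 + -5)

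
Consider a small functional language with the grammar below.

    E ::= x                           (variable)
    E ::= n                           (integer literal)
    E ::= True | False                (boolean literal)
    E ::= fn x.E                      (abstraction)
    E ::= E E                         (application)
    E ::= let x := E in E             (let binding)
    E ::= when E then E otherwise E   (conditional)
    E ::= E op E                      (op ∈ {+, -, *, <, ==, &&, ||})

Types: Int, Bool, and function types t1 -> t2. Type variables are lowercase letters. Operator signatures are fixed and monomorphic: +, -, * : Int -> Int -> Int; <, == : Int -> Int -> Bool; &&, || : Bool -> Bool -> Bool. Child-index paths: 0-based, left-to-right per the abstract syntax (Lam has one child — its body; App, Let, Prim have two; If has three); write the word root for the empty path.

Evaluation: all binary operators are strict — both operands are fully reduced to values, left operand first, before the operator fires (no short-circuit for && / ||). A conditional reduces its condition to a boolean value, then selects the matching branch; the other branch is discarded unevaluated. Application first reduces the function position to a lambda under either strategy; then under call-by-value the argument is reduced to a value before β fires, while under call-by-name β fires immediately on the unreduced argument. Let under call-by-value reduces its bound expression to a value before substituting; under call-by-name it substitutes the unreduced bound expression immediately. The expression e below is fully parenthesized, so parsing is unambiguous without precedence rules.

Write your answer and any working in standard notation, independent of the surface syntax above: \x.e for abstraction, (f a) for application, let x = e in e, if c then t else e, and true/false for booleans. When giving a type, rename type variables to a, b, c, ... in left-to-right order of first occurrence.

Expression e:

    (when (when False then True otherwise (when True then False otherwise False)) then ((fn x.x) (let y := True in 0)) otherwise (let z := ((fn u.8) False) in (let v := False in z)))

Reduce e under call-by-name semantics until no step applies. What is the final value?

Trace:
step 0: (if (if false then true else (if true then false else false)) then ((\x.x) (let y = true in 0)) else (let z = ((\u.8) false) in (let v = false in z)))
step 1: [if@0] (if (if true then false else false) then ((\x.x) (let y = true in 0)) else (let z = ((\u.8) false) in (let v = false in z)))
step 2: [if@0] (if false then ((\x.x) (let y = true in 0)) else (let z = ((\u.8) false) in (let v = false in z)))
step 3: [if@root] (let z = ((\u.8) false) in (let v = false in z))
step 4: [let@root] (let v = false in ((\u.8) false))
step 5: [let@root] ((\u.8) false)
step 6: [beta@root] 8

Answer: 8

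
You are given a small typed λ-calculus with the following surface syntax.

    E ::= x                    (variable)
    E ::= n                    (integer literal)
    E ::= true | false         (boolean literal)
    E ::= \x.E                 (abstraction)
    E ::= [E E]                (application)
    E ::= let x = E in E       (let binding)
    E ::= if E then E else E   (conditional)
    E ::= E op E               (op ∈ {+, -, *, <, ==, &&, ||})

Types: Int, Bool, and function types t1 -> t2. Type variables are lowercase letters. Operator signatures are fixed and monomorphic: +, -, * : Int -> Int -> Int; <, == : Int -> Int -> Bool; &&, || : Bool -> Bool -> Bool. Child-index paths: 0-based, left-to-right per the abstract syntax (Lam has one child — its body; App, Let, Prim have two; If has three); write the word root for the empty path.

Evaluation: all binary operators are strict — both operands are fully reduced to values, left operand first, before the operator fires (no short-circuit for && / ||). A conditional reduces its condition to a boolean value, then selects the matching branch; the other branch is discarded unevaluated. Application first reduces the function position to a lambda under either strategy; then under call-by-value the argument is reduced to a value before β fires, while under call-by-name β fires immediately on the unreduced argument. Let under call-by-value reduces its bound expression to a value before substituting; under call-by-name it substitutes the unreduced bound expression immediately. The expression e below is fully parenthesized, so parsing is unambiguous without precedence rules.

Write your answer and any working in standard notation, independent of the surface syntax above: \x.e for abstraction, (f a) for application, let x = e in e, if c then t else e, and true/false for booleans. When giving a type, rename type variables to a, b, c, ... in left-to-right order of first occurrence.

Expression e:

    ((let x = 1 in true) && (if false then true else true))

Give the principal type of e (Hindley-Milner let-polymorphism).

Trace:
let x : Int
  unify Bool ~ Bool
  unify Bool ~ Bool
  unify Bool ~ Bool
  unify Bool ~ Bool

Answer: Bool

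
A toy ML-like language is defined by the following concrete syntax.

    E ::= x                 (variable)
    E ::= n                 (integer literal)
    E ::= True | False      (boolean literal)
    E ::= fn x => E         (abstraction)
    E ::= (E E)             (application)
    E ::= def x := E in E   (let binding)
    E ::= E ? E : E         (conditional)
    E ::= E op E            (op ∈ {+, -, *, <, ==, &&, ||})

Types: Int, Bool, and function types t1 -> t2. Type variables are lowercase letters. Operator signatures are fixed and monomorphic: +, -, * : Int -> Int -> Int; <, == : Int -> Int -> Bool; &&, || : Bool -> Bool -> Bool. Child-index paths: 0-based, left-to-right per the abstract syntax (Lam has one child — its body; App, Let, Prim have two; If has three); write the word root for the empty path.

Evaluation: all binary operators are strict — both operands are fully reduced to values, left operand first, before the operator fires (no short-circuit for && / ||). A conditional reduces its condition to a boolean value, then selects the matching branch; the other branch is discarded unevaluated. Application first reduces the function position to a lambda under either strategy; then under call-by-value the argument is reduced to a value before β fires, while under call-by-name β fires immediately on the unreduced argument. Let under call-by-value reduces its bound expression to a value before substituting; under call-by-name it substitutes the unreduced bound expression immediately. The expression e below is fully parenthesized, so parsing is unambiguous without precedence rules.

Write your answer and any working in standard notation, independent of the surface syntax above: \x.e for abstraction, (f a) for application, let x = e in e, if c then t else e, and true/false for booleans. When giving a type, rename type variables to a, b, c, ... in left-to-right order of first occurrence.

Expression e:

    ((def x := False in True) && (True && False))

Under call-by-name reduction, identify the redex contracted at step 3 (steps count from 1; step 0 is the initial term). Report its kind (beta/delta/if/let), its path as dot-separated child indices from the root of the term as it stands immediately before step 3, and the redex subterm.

Answer: delta at root : (true && false)

Working:
step 0: ((let x = false in true) && (true && false))
step 1: [let@0] (true && (true && false))
step 2: [delta@1] (true && false)
step 3: [delta@root] false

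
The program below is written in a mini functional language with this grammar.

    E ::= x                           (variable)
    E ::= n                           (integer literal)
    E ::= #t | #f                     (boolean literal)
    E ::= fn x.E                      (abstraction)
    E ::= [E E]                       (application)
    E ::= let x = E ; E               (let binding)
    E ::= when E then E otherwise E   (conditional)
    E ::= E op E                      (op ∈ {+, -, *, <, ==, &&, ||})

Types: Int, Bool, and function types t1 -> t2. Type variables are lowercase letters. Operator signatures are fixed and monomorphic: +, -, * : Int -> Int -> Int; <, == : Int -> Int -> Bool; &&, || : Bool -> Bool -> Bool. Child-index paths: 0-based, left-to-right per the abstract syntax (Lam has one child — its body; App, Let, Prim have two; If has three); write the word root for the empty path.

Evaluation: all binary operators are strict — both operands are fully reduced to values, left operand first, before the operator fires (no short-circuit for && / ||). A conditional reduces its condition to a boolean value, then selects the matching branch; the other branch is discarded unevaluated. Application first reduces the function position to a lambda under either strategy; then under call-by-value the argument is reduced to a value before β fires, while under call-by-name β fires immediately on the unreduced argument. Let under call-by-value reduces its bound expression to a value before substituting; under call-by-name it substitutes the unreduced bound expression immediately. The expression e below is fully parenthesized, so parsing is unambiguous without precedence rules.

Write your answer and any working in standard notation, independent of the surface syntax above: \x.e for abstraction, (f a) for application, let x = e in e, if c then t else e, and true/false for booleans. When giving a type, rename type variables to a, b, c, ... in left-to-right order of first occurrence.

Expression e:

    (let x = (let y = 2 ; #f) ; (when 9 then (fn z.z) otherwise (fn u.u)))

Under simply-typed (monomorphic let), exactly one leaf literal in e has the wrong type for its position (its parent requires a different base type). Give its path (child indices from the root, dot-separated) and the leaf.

Derivation:
let y : Int
let x : Bool
  unify Int ~ Bool
  FAIL: mismatch Int ~ Bool

Answer: 1.0 : 9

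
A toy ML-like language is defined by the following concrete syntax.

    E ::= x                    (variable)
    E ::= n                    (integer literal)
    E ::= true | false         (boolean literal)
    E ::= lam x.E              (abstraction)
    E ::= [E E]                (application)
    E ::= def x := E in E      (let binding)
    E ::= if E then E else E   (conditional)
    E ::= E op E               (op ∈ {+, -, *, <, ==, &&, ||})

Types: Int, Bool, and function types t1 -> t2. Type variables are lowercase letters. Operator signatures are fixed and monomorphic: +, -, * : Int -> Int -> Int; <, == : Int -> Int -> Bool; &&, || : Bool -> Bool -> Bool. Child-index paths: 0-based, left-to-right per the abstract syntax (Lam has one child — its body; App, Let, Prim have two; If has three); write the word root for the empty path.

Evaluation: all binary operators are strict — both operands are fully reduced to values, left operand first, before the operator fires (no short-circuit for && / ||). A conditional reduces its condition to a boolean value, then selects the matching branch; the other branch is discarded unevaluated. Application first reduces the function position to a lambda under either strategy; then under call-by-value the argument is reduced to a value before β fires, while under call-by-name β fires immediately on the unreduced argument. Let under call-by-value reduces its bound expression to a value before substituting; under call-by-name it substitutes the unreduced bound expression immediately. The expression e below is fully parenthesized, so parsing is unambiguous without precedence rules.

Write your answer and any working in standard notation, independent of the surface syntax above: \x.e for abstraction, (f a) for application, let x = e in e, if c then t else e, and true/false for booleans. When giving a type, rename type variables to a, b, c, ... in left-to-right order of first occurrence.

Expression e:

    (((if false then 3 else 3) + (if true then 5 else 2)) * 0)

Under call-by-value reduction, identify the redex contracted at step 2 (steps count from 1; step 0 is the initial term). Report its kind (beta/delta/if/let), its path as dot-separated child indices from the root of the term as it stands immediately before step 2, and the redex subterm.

Working:
step 0: (((if false then 3 else 3) + (if true then 5 else 2)) * 0)
step 1: [if@0.0] ((3 + (if true then 5 else 2)) * 0)
step 2: [if@0.1] ((3 + 5) * 0)

Answer: if at 0.1 : (if true then 5 else 2)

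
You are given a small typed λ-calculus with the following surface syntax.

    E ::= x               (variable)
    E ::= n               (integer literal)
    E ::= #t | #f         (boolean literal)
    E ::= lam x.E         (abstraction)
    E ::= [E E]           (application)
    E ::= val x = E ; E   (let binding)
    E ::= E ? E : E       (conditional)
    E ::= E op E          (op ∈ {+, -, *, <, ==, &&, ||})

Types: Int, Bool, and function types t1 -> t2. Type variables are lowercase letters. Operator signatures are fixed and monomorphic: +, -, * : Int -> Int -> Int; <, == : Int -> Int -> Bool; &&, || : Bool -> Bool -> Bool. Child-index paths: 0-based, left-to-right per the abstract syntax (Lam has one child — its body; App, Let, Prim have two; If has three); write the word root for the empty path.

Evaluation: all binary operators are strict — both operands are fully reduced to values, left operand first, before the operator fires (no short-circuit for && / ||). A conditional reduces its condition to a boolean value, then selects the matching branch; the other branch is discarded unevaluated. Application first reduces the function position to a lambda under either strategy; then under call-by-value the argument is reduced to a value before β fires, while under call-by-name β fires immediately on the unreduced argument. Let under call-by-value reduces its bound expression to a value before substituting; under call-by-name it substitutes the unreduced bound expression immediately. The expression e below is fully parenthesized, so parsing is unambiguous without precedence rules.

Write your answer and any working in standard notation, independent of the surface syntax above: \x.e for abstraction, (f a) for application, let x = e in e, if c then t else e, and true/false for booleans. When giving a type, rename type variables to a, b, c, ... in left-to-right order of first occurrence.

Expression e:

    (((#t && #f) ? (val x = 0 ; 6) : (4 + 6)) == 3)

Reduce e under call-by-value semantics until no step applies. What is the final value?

Derivation:
step 0: ((if (true && false) then (let x = 0 in 6) else (4 + 6)) == 3)
step 1: [delta@0.0] ((if false then (let x = 0 in 6) else (4 + 6)) == 3)
step 2: [if@0] ((4 + 6) == 3)
step 3: [delta@0] (10 == 3)
step 4: [delta@root] false

Answer: false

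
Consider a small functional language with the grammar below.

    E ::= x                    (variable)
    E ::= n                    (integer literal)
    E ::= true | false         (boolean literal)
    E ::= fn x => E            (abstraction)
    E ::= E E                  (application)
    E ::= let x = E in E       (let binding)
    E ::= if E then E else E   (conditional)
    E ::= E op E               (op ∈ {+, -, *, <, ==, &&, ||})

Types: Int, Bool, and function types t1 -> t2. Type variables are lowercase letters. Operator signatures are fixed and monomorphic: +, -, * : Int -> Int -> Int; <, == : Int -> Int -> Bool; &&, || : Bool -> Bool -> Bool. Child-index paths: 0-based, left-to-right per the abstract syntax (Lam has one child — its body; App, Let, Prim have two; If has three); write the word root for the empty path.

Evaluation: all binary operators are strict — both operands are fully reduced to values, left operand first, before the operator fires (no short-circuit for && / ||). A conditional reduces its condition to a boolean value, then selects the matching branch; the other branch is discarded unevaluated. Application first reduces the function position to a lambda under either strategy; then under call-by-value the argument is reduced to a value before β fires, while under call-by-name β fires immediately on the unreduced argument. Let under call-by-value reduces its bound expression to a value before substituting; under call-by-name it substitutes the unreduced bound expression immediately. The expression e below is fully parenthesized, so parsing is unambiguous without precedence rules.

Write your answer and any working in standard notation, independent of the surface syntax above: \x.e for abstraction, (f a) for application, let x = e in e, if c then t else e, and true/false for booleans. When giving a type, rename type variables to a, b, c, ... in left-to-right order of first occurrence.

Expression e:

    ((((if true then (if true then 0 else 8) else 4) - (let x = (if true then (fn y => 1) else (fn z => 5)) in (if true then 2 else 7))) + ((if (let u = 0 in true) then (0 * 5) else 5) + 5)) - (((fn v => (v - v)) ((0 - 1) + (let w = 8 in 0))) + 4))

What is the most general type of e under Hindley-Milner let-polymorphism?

Derivation:
  unify Bool ~ Bool
  unify Bool ~ Bool
  unify Int ~ Int
  unify Int ~ Int
  unify Int ~ Int
  unify Bool ~ Bool
\y._ : a -> Int
\z._ : b -> Int
  unify a -> Int ~ b -> Int
  unify a ~ b
  unify Int ~ Int
let x : forall. b -> Int
  unify Bool ~ Bool
  unify Int ~ Int
  unify Int ~ Int
  unify Int ~ Int
let u : Int
  unify Bool ~ Bool
  unify Int ~ Int
  unify Int ~ Int
  unify Int ~ Int
  unify Int ~ Int
  unify Int ~ Int
  unify Int ~ Int
  unify Int ~ Int
v : c
  unify c ~ Int
v : Int
  unify Int ~ Int
\v._ : Int -> Int
  unify Int ~ Int
  unify Int ~ Int
  unify Int ~ Int
let w : Int
  unify Int ~ Int
  unify Int -> Int ~ Int -> d
  unify Int ~ Int
  unify Int ~ d
_ _ : Int
  unify Int ~ Int
  unify Int ~ Int
  unify Int ~ Int

Answer: Int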